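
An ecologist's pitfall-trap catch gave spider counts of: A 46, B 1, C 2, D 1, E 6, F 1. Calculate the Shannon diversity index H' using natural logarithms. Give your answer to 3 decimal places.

Total N = 46+1+2+1+6+1 = 57, so the proportions are 0.80702, 0.01754, 0.03509, 0.01754, 0.10526, 0.01754 (working shown to 5 dp, full precision carried).
Each pᵢ ln pᵢ term: 0.80702×(-0.21441)=-0.17303, 0.01754×(-4.04305)=-0.07093, 0.03509×(-3.34990)=-0.11754, 0.01754×(-4.04305)=-0.07093, 0.10526×(-2.25129)=-0.23698, 0.01754×(-4.04305)=-0.07093.
Sum = -0.74034, so H' = 0.740.

0.740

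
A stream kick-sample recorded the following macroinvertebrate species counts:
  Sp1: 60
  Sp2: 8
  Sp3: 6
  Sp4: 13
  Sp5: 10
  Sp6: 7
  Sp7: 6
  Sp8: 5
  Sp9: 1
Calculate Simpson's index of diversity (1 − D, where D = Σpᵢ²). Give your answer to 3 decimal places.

Total N = 60+8+6+13+10+7+6+5+1 = 116, so the proportions are 0.51724, 0.06897, 0.05172, 0.11207, 0.08621, 0.06034, 0.05172, 0.0431, 0.00862 (working shown to 5 dp, full precision carried).
D = 0.51724² + 0.06897² + 0.05172² + 0.11207² + 0.08621² + 0.06034² + 0.05172² + 0.0431² + 0.00862² = 0.26754 + 0.00476 + 0.00268 + 0.01256 + 0.00743 + 0.00364 + 0.00268 + 0.00186 + 0.00007 = 0.30321.
So 1 − D = 0.69679, i.e. 0.697 to 3 decimal places.

0.697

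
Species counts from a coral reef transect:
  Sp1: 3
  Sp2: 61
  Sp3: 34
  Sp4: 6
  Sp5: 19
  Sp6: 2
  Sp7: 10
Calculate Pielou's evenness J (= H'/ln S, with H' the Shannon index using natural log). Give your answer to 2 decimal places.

0.75

Total N = 3+61+34+6+19+2+10 = 135, so the proportions are 0.0222, 0.4519, 0.2519, 0.0444, 0.1407, 0.0148, 0.0741 (working shown to 4 dp, full precision carried).
H' = −Σ pᵢ ln pᵢ = −((-0.0846) + (-0.3590) + (-0.3473) + (-0.1384) + (-0.2760) + (-0.0624) + (-0.1928)) = 1.4604.
With S = 7 species, ln S = 1.9459, so J = 1.4604/1.9459 = 0.7505, i.e. 0.75 to 2 decimal places.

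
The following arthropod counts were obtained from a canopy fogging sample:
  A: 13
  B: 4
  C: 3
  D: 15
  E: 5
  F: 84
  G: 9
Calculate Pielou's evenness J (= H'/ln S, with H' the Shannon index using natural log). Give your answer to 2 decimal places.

Total N = 13+4+3+15+5+84+9 = 133, so the proportions are 0.0977, 0.0301, 0.0226, 0.1128, 0.0376, 0.6316, 0.0677 (working shown to 4 dp, full precision carried).
H' = −Σ pᵢ ln pᵢ = −((-0.2273) + (-0.1054) + (-0.0855) + (-0.2461) + (-0.1233) + (-0.2902) + (-0.1822)) = 1.2601.
With S = 7 species, ln S = 1.9459, so J = 1.2601/1.9459 = 0.6476, i.e. 0.65 to 2 decimal places.

0.65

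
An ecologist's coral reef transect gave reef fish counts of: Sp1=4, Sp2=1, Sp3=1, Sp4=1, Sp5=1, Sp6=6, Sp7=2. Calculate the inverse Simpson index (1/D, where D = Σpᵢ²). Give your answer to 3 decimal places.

Total N = 4+1+1+1+1+6+2 = 16, so the proportions are 0.25, 0.0625, 0.0625, 0.0625, 0.0625, 0.375, 0.125 (working shown to 7 dp, full precision carried).
D = 0.25² + 0.0625² + 0.0625² + 0.0625² + 0.0625² + 0.375² + 0.125² = 0.0625000 + 0.0039062 + 0.0039062 + 0.0039062 + 0.0039062 + 0.1406250 + 0.0156250 = 0.2343750.
So 1/D = 4.26667, i.e. 4.267 to 3 decimal places.

4.267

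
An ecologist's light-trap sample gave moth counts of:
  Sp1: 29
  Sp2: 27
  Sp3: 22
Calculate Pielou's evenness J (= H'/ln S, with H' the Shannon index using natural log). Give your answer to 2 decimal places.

0.99

Total N = 29+27+22 = 78, so the proportions are 0.3718, 0.3462, 0.2821 (working shown to 4 dp, full precision carried).
H' = −Σ pᵢ ln pᵢ = −((-0.3679) + (-0.3672) + (-0.3570)) = 1.0921.
With S = 3 species, ln S = 1.0986, so J = 1.0921/1.0986 = 0.9940, i.e. 0.99 to 2 decimal places.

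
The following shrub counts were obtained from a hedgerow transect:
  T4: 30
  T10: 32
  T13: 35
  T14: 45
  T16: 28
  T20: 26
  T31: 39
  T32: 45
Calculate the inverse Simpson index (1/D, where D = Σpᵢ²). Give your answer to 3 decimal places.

Total N = 30+32+35+45+28+26+39+45 = 280, so the proportions are 0.1071429, 0.1142857, 0.125, 0.1607143, 0.1, 0.0928571, 0.1392857, 0.1607143 (working shown to 7 dp, full precision carried).
D = 0.1071429² + 0.1142857² + 0.125² + 0.1607143² + 0.1² + 0.0928571² + 0.1392857² + 0.1607143² = 0.0114796 + 0.0130612 + 0.0156250 + 0.0258291 + 0.0100000 + 0.0086224 + 0.0194005 + 0.0258291 = 0.1298469.
So 1/D = 7.70138, i.e. 7.701 to 3 decimal places.

7.701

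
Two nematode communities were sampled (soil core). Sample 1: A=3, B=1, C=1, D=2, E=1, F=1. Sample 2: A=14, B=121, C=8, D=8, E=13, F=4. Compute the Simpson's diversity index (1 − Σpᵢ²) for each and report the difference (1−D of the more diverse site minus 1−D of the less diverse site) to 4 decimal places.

Sample 1: N=9, proportions 0.3333333, 0.1111111, 0.1111111, 0.2222222, 0.1111111, 0.1111111, giving 1−D = 0.7901235 (working shown to 7 dp, full precision carried).
Sample 2: N=168, proportions 0.0833333, 0.7202381, 0.047619, 0.047619, 0.077381, 0.0238095, giving 1−D = 0.4632228.
Difference = |0.7901235 − 0.4632228| = 0.3269007, i.e. 0.3269 to 4 decimal places.

0.3269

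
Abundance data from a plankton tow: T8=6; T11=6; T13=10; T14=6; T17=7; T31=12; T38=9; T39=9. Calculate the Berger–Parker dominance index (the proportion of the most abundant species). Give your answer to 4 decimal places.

Total N = 6+6+10+6+7+12+9+9 = 65, so the proportions are 0.092308, 0.092308, 0.153846, 0.092308, 0.107692, 0.184615, 0.138462, 0.138462 (working shown to 6 dp, full precision carried).
The largest proportion is 0.184615, i.e. d = 0.1846 to 4 decimal places.

0.1846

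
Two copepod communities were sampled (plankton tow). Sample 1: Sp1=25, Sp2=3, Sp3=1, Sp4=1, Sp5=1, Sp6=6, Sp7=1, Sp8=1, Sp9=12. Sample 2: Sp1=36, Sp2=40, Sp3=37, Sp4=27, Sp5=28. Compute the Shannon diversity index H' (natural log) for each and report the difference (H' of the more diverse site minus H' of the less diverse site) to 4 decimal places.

0.1036

Sample 1: N=51, proportions 0.490196, 0.058824, 0.019608, 0.019608, 0.019608, 0.117647, 0.019608, 0.019608, 0.235294, giving H' = 1.493842 (working shown to 6 dp, full precision carried).
Sample 2: N=168, proportions 0.214286, 0.238095, 0.220238, 0.160714, 0.166667, giving H' = 1.597445.
Difference = |1.493842 − 1.597445| = 0.103603, i.e. 0.1036 to 4 decimal places.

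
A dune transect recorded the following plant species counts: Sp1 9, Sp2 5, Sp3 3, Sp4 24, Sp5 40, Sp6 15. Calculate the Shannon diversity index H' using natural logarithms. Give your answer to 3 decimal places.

1.486

Total N = 9+5+3+24+40+15 = 96, so the proportions are 0.09375, 0.05208, 0.03125, 0.25, 0.41667, 0.15625 (working shown to 5 dp, full precision carried).
Each pᵢ ln pᵢ term: 0.09375×(-2.36712)=-0.22192, 0.05208×(-2.95491)=-0.15390, 0.03125×(-3.46574)=-0.10830, 0.25×(-1.38629)=-0.34657, 0.41667×(-0.87547)=-0.36478, 0.15625×(-1.85630)=-0.29005.
Sum = -1.48552, so H' = 1.486.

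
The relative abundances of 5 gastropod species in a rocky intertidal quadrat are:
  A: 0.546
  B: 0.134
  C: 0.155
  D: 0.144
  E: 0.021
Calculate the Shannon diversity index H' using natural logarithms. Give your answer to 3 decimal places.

Each pᵢ ln pᵢ term (working shown to 5 dp, full precision carried): 0.546×(-0.60514)=-0.33040, 0.134×(-2.00992)=-0.26933, 0.155×(-1.86433)=-0.28897, 0.144×(-1.93794)=-0.27906, 0.021×(-3.86323)=-0.08113.
Sum = -1.24890, so H' = 1.249.

1.249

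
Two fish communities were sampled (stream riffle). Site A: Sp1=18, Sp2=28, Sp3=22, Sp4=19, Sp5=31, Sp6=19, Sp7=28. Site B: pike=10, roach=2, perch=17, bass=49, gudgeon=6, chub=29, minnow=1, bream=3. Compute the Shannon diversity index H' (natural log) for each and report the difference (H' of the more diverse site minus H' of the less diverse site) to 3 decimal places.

Site A: N=165, proportions 0.10909, 0.1697, 0.13333, 0.11515, 0.18788, 0.11515, 0.1697, giving H' = 1.92428 (working shown to 5 dp, full precision carried).
Site B: N=117, proportions 0.08547, 0.01709, 0.1453, 0.4188, 0.05128, 0.24786, 0.00855, 0.02564, giving H' = 1.55727.
Difference = |1.92428 − 1.55727| = 0.36701, i.e. 0.367 to 3 decimal places.

0.367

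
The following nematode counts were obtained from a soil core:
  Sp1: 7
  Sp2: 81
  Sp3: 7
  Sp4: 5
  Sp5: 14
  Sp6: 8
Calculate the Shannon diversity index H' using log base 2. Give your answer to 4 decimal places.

Total N = 7+81+7+5+14+8 = 122, so the proportions are 0.057377, 0.663934, 0.057377, 0.040984, 0.114754, 0.065574 (working shown to 6 dp, full precision carried).
Each pᵢ log₂ pᵢ term: 0.057377×(-4.123382)=-0.236588, 0.663934×(-0.590887)=-0.392310, 0.057377×(-4.123382)=-0.236588, 0.040984×(-4.608809)=-0.188886, 0.114754×(-3.123382)=-0.358421, 0.065574×(-3.930737)=-0.257753.
Sum = -1.670545, so H' = 1.6705.

1.6705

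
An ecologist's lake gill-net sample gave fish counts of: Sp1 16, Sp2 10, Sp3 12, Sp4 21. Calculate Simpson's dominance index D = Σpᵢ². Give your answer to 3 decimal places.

0.270

Total N = 16+10+12+21 = 59, so the proportions are 0.27119, 0.16949, 0.20339, 0.35593 (working shown to 5 dp, full precision carried).
D = 0.27119² + 0.16949² + 0.20339² + 0.35593² = 0.07354 + 0.02873 + 0.04137 + 0.12669 = 0.27032.
To 3 decimal places, D = 0.270.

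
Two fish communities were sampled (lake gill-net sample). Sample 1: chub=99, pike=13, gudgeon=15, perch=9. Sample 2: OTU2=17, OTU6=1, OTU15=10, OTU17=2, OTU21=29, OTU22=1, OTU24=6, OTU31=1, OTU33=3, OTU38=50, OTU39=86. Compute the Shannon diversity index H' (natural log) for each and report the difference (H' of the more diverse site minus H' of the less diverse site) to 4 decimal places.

Sample 1: N=136, proportions 0.727941176, 0.095588235, 0.110294118, 0.066176471, giving H' = 0.878412378 (working shown to 9 dp, full precision carried).
Sample 2: N=206, proportions 0.082524272, 0.004854369, 0.048543689, 0.009708738, 0.140776699, 0.004854369, 0.029126214, 0.004854369, 0.014563107, 0.242718447, 0.417475728, giving H' = 1.624236544.
Difference = |0.878412378 − 1.624236544| = 0.745824166, i.e. 0.7458 to 4 decimal places.

0.7458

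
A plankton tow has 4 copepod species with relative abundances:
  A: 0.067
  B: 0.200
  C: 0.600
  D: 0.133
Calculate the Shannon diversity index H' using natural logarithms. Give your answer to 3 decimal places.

1.078

Each pᵢ ln pᵢ term (working shown to 5 dp, full precision carried): 0.067×(-2.70306)=-0.18111, 0.2×(-1.60944)=-0.32189, 0.6×(-0.51083)=-0.30650, 0.133×(-2.01741)=-0.26832.
Sum = -1.07780, so H' = 1.078.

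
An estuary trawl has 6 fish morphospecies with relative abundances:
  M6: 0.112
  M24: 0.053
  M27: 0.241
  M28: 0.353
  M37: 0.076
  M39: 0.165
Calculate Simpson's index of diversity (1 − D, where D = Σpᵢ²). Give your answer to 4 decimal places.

D = 0.112² + 0.053² + 0.241² + 0.353² + 0.076² + 0.165² = 0.012544 + 0.002809 + 0.058081 + 0.124609 + 0.005776 + 0.027225 = 0.231044 (working shown to 6 dp, full precision carried).
So 1 − D = 0.768956, i.e. 0.7690 to 4 decimal places.

0.7690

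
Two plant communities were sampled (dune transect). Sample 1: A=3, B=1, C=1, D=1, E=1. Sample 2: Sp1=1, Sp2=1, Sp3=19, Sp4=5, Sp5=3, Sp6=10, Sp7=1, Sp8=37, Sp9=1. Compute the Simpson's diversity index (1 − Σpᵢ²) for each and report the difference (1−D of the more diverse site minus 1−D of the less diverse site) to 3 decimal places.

0.042

Sample 1: N=7, proportions 0.428571, 0.142857, 0.142857, 0.142857, 0.142857, giving 1−D = 0.734694 (working shown to 6 dp, full precision carried).
Sample 2: N=78, proportions 0.012821, 0.012821, 0.24359, 0.064103, 0.038462, 0.128205, 0.012821, 0.474359, 0.012821, giving 1−D = 0.692965.
Difference = |0.734694 − 0.692965| = 0.041729, i.e. 0.042 to 3 decimal places.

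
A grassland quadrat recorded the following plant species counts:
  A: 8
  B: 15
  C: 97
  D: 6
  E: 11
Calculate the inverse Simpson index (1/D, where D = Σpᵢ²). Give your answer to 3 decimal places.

Total N = 8+15+97+6+11 = 137, so the proportions are 0.058394, 0.109489, 0.708029, 0.043796, 0.080292 (working shown to 6 dp, full precision carried).
D = 0.058394² + 0.109489² + 0.708029² + 0.043796² + 0.080292² = 0.003410 + 0.011988 + 0.501305 + 0.001918 + 0.006447 = 0.525068.
So 1/D = 1.90452, i.e. 1.905 to 3 decimal places.

1.905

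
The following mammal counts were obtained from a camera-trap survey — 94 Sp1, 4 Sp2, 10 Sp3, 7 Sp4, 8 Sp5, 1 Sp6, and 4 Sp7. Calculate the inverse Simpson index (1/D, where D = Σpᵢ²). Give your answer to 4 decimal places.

Total N = 94+4+10+7+8+1+4 = 128, so the proportions are 0.734375, 0.03125, 0.078125, 0.0546875, 0.0625, 0.0078125, 0.03125 (working shown to 7 dp, full precision carried).
D = 0.734375² + 0.03125² + 0.078125² + 0.0546875² + 0.0625² + 0.0078125² + 0.03125² = 0.5393066 + 0.0009766 + 0.0061035 + 0.0029907 + 0.0039062 + 0.0000610 + 0.0009766 = 0.5543213.
So 1/D = 1.804008, i.e. 1.8040 to 4 decimal places.

1.8040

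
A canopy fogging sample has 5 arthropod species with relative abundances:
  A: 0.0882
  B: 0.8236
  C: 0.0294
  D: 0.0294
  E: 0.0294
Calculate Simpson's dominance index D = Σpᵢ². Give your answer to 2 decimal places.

D = 0.0882² + 0.8236² + 0.0294² + 0.0294² + 0.0294² = 0.0078 + 0.6783 + 0.0009 + 0.0009 + 0.0009 = 0.6887 (working shown to 4 dp, full precision carried).
To 2 decimal places, D = 0.69.

0.69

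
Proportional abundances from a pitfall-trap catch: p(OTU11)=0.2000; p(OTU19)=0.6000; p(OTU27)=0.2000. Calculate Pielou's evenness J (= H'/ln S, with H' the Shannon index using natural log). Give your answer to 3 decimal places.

0.865

H' = −Σ pᵢ ln pᵢ = −((-0.32189) + (-0.30650) + (-0.32189)) = 0.95027 (working shown to 5 dp, full precision carried).
With S = 3 species, ln S = 1.09861, so J = 0.95027/1.09861 = 0.86497, i.e. 0.865 to 3 decimal places.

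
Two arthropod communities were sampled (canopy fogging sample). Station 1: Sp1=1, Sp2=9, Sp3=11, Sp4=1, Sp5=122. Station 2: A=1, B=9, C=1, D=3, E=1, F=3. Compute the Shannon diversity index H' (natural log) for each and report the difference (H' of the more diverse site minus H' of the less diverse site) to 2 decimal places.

0.85

Station 1: N=144, proportions 0.0069444, 0.0625, 0.0763889, 0.0069444, 0.8472222, giving H' = 0.5792408 (working shown to 7 dp, full precision carried).
Station 2: N=18, proportions 0.0555556, 0.5, 0.0555556, 0.1666667, 0.0555556, 0.1666667, giving H' = 1.4255554.
Difference = |0.5792408 − 1.4255554| = 0.8463146, i.e. 0.85 to 2 decimal places.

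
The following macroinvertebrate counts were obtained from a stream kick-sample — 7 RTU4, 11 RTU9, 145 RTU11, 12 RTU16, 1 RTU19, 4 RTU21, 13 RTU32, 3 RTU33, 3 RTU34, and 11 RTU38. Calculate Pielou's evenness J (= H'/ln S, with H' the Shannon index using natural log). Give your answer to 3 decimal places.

Total N = 7+11+145+12+1+4+13+3+3+11 = 210, so the proportions are 0.03333, 0.05238, 0.69048, 0.05714, 0.00476, 0.01905, 0.0619, 0.01429, 0.01429, 0.05238 (working shown to 5 dp, full precision carried).
H' = −Σ pᵢ ln pᵢ = −((-0.11337) + (-0.15448) + (-0.25573) + (-0.16355) + (-0.02546) + (-0.07544) + (-0.17223) + (-0.06069) + (-0.06069) + (-0.15448)) = 1.23615.
With S = 10 species, ln S = 2.30259, so J = 1.23615/2.30259 = 0.53685, i.e. 0.537 to 3 decimal places.

0.537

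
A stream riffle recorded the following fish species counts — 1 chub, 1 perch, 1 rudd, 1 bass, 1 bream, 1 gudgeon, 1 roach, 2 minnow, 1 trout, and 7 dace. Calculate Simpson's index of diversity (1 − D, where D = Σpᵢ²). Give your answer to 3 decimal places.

Total N = 1+1+1+1+1+1+1+2+1+7 = 17, so the proportions are 0.05882, 0.05882, 0.05882, 0.05882, 0.05882, 0.05882, 0.05882, 0.11765, 0.05882, 0.41176 (working shown to 5 dp, full precision carried).
D = 0.05882² + 0.05882² + 0.05882² + 0.05882² + 0.05882² + 0.05882² + 0.05882² + 0.11765² + 0.05882² + 0.41176² = 0.00346 + 0.00346 + 0.00346 + 0.00346 + 0.00346 + 0.00346 + 0.00346 + 0.01384 + 0.00346 + 0.16955 = 0.21107.
So 1 − D = 0.78893, i.e. 0.789 to 3 decimal places.

0.789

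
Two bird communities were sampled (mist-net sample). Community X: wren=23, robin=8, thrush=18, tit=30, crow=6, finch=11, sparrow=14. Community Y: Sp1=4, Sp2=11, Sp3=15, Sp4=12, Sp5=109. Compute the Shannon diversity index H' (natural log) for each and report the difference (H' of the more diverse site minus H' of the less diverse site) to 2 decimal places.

0.87

Community X: N=110, proportions 0.2091, 0.0727, 0.1636, 0.2727, 0.0545, 0.1, 0.1273, giving H' = 1.8197 (working shown to 4 dp, full precision carried).
Community Y: N=151, proportions 0.0265, 0.0728, 0.0993, 0.0795, 0.7219, giving H' = 0.9529.
Difference = |1.8197 − 0.9529| = 0.8668, i.e. 0.87 to 2 decimal places.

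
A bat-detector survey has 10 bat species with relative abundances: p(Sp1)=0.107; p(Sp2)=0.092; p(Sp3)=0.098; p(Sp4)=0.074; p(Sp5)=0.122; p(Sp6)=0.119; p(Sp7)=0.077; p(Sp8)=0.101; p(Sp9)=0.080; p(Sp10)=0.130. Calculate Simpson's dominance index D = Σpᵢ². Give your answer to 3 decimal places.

0.103

D = 0.107² + 0.092² + 0.098² + 0.074² + 0.122² + 0.119² + 0.077² + 0.101² + 0.08² + 0.13² = 0.01145 + 0.00846 + 0.00960 + 0.00548 + 0.01488 + 0.01416 + 0.00593 + 0.01020 + 0.00640 + 0.01690 = 0.10347 (working shown to 5 dp, full precision carried).
To 3 decimal places, D = 0.103.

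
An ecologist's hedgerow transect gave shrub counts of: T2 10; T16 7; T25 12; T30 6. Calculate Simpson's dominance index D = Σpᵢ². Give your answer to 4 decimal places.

Total N = 10+7+12+6 = 35, so the proportions are 0.285714, 0.2, 0.342857, 0.171429 (working shown to 6 dp, full precision carried).
D = 0.285714² + 0.2² + 0.342857² + 0.171429² = 0.081633 + 0.040000 + 0.117551 + 0.029388 = 0.268571.
To 4 decimal places, D = 0.2686.

0.2686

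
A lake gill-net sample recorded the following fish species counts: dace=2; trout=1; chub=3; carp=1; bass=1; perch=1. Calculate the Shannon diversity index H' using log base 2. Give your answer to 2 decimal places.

Total N = 2+1+3+1+1+1 = 9, so the proportions are 0.2222, 0.1111, 0.3333, 0.1111, 0.1111, 0.1111 (working shown to 4 dp, full precision carried).
Each pᵢ log₂ pᵢ term: 0.2222×(-2.1699)=-0.4822, 0.1111×(-3.1699)=-0.3522, 0.3333×(-1.5850)=-0.5283, 0.1111×(-3.1699)=-0.3522, 0.1111×(-3.1699)=-0.3522, 0.1111×(-3.1699)=-0.3522.
Sum = -2.4194, so H' = 2.42.

2.42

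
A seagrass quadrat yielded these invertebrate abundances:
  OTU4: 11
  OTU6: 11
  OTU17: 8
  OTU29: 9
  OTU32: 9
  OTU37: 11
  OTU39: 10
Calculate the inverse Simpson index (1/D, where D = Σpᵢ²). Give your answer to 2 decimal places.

6.91

Total N = 11+11+8+9+9+11+10 = 69, so the proportions are 0.15942, 0.15942, 0.115942, 0.130435, 0.130435, 0.15942, 0.144928 (working shown to 6 dp, full precision carried).
D = 0.15942² + 0.15942² + 0.115942² + 0.130435² + 0.130435² + 0.15942² + 0.144928² = 0.025415 + 0.025415 + 0.013443 + 0.017013 + 0.017013 + 0.025415 + 0.021004 = 0.144717.
So 1/D = 6.9100, i.e. 6.91 to 2 decimal places.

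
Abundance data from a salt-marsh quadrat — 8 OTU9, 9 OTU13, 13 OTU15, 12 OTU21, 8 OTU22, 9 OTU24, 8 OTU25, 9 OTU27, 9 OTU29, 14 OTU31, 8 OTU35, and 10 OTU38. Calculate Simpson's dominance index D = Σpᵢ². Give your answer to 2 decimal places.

0.09

Total N = 8+9+13+12+8+9+8+9+9+14+8+10 = 117, so the proportions are 0.0684, 0.0769, 0.1111, 0.1026, 0.0684, 0.0769, 0.0684, 0.0769, 0.0769, 0.1197, 0.0684, 0.0855 (working shown to 4 dp, full precision carried).
D = 0.0684² + 0.0769² + 0.1111² + 0.1026² + 0.0684² + 0.0769² + 0.0684² + 0.0769² + 0.0769² + 0.1197² + 0.0684² + 0.0855² = 0.0047 + 0.0059 + 0.0123 + 0.0105 + 0.0047 + 0.0059 + 0.0047 + 0.0059 + 0.0059 + 0.0143 + 0.0047 + 0.0073 = 0.0869.
To 2 decimal places, D = 0.09.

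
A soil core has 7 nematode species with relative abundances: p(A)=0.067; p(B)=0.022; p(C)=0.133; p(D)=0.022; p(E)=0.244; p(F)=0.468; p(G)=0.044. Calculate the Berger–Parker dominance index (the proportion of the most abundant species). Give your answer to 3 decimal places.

The largest proportion is 0.468, i.e. d = 0.468 to 3 decimal places.

0.468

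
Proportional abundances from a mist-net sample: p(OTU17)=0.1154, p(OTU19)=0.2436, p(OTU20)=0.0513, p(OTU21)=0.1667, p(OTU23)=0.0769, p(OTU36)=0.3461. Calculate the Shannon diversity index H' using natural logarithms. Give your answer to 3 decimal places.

1.609

Each pᵢ ln pᵢ term (working shown to 5 dp, full precision carried): 0.1154×(-2.15935)=-0.24919, 0.2436×(-1.41223)=-0.34402, 0.0513×(-2.97006)=-0.15236, 0.1667×(-1.79156)=-0.29865, 0.0769×(-2.56525)=-0.19727, 0.3461×(-1.06103)=-0.36722.
Sum = -1.60871, so H' = 1.609.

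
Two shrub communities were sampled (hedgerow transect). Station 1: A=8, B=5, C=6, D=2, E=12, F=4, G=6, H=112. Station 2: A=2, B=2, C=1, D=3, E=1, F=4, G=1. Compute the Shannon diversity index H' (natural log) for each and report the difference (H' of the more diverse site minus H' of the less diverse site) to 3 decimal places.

Station 1: N=155, proportions 0.05161, 0.03226, 0.03871, 0.0129, 0.07742, 0.02581, 0.03871, 0.72258, giving H' = 1.09887 (working shown to 5 dp, full precision carried).
Station 2: N=14, proportions 0.14286, 0.14286, 0.07143, 0.21429, 0.07143, 0.28571, 0.07143, giving H' = 1.80951.
Difference = |1.09887 − 1.80951| = 0.71064, i.e. 0.711 to 3 decimal places.

0.711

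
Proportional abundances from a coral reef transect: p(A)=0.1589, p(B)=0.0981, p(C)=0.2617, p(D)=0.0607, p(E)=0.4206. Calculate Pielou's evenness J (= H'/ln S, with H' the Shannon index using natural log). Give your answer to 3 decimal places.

H' = −Σ pᵢ ln pᵢ = −((-0.29229) + (-0.22777) + (-0.35082) + (-0.17007) + (-0.36427)) = 1.40522 (working shown to 5 dp, full precision carried).
With S = 5 species, ln S = 1.60944, so J = 1.40522/1.60944 = 0.87311, i.e. 0.873 to 3 decimal places.

0.873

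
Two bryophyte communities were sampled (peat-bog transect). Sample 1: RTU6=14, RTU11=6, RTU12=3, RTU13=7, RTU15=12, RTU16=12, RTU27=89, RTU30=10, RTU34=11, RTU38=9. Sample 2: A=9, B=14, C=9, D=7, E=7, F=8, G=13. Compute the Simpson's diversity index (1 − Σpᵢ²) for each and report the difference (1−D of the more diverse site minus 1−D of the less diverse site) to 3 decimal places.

0.141

Sample 1: N=173, proportions 0.0809249, 0.0346821, 0.017341, 0.0404624, 0.0693642, 0.0693642, 0.5144509, 0.0578035, 0.0635838, 0.0520231, giving 1−D = 0.7059374 (working shown to 7 dp, full precision carried).
Sample 2: N=67, proportions 0.1343284, 0.2089552, 0.1343284, 0.1044776, 0.1044776, 0.119403, 0.1940299, giving 1−D = 0.8465137.
Difference = |0.7059374 − 0.8465137| = 0.1405763, i.e. 0.141 to 3 decimal places.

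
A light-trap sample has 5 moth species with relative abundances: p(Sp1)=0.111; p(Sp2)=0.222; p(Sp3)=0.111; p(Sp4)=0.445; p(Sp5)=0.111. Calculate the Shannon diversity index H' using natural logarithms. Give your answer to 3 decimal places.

1.426

Each pᵢ ln pᵢ term (working shown to 5 dp, full precision carried): 0.111×(-2.19823)=-0.24400, 0.222×(-1.50508)=-0.33413, 0.111×(-2.19823)=-0.24400, 0.445×(-0.80968)=-0.36031, 0.111×(-2.19823)=-0.24400.
Sum = -1.42644, so H' = 1.426.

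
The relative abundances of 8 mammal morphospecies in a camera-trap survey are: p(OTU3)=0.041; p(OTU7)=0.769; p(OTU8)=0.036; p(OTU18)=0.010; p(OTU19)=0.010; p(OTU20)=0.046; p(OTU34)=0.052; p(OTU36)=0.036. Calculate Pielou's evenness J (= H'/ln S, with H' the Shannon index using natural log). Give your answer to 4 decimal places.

0.4616

H' = −Σ pᵢ ln pᵢ = −((-0.130962) + (-0.201989) + (-0.119673) + (-0.046052) + (-0.046052) + (-0.141639) + (-0.153739) + (-0.119673)) = 0.959777 (working shown to 6 dp, full precision carried).
With S = 8 species, ln S = 2.079442, so J = 0.959777/2.079442 = 0.461555, i.e. 0.4616 to 4 decimal places.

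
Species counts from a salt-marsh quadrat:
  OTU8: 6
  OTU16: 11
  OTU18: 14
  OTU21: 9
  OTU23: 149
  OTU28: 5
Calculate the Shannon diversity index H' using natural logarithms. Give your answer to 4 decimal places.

Total N = 6+11+14+9+149+5 = 194, so the proportions are 0.030928, 0.056701, 0.072165, 0.046392, 0.768041, 0.025773 (working shown to 6 dp, full precision carried).
Each pᵢ ln pᵢ term: 0.030928×(-3.476099)=-0.107508, 0.056701×(-2.869963)=-0.162730, 0.072165×(-2.628801)=-0.189707, 0.046392×(-3.070634)=-0.142452, 0.768041×(-0.263912)=-0.202695, 0.025773×(-3.658420)=-0.094289.
Sum = -0.899382, so H' = 0.8994.

0.8994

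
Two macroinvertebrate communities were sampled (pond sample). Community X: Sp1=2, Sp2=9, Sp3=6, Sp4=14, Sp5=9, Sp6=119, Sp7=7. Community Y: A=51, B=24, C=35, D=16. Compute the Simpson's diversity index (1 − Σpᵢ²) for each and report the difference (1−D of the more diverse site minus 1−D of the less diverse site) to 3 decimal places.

Community X: N=166, proportions 0.01205, 0.05422, 0.03614, 0.08434, 0.05422, 0.71687, 0.04217, giving 1−D = 0.46988 (working shown to 5 dp, full precision carried).
Community Y: N=126, proportions 0.40476, 0.19048, 0.27778, 0.12698, giving 1−D = 0.70660.
Difference = |0.46988 − 0.70660| = 0.23672, i.e. 0.237 to 3 decimal places.

0.237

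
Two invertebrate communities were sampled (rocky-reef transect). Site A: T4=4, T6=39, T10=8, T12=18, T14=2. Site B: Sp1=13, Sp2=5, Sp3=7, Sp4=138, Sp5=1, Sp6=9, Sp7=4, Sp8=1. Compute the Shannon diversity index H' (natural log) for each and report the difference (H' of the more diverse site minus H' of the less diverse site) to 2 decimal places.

0.28

Site A: N=71, proportions 0.0563, 0.5493, 0.1127, 0.2535, 0.0282, giving H' = 1.1856 (working shown to 4 dp, full precision carried).
Site B: N=178, proportions 0.073, 0.0281, 0.0393, 0.7753, 0.0056, 0.0506, 0.0225, 0.0056, giving H' = 0.9105.
Difference = |1.1856 − 0.9105| = 0.2751, i.e. 0.28 to 2 decimal places.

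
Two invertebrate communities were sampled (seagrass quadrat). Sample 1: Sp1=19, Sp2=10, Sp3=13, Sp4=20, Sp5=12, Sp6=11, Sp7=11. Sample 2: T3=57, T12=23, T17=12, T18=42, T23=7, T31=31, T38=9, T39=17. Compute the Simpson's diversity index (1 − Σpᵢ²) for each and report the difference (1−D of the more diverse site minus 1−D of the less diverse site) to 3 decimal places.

Sample 1: N=96, proportions 0.19792, 0.10417, 0.13542, 0.20833, 0.125, 0.11458, 0.11458, giving 1−D = 0.84635 (working shown to 5 dp, full precision carried).
Sample 2: N=198, proportions 0.28788, 0.11616, 0.06061, 0.21212, 0.03535, 0.15657, 0.04545, 0.08586, giving 1−D = 0.81976.
Difference = |0.84635 − 0.81976| = 0.02659, i.e. 0.027 to 3 decimal places.

0.027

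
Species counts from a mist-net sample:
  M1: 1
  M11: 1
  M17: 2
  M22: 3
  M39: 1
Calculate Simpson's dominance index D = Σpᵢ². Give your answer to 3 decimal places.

0.250

Total N = 1+1+2+3+1 = 8, so the proportions are 0.125, 0.125, 0.25, 0.375, 0.125 (working shown to 5 dp, full precision carried).
D = 0.125² + 0.125² + 0.25² + 0.375² + 0.125² = 0.01562 + 0.01562 + 0.06250 + 0.14062 + 0.01562 = 0.25000.
To 3 decimal places, D = 0.250.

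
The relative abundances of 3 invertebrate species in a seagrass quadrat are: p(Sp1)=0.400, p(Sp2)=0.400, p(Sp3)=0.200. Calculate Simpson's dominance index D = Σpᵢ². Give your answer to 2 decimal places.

D = 0.4² + 0.4² + 0.2² = 0.1600 + 0.1600 + 0.0400 = 0.3600 (working shown to 4 dp, full precision carried).
To 2 decimal places, D = 0.36.

0.36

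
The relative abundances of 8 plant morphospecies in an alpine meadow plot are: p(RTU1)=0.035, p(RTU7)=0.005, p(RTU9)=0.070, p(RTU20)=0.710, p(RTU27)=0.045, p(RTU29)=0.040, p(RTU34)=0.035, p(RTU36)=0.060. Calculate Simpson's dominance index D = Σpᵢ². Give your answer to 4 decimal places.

D = 0.035² + 0.005² + 0.07² + 0.71² + 0.045² + 0.04² + 0.035² + 0.06² = 0.001225 + 0.000025 + 0.004900 + 0.504100 + 0.002025 + 0.001600 + 0.001225 + 0.003600 = 0.518700 (working shown to 6 dp, full precision carried).
To 4 decimal places, D = 0.5187.

0.5187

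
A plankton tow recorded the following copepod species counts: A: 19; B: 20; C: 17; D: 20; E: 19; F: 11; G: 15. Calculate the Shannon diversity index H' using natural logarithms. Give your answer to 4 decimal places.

Total N = 19+20+17+20+19+11+15 = 121, so the proportions are 0.157025, 0.165289, 0.140496, 0.165289, 0.157025, 0.090909, 0.123967 (working shown to 6 dp, full precision carried).
Each pᵢ ln pᵢ term: 0.157025×(-1.851352)=-0.290708, 0.165289×(-1.800058)=-0.297530, 0.140496×(-1.962577)=-0.275734, 0.165289×(-1.800058)=-0.297530, 0.157025×(-1.851352)=-0.290708, 0.090909×(-2.397895)=-0.217990, 0.123967×(-2.087740)=-0.258811.
Sum = -1.929012, so H' = 1.9290.

1.9290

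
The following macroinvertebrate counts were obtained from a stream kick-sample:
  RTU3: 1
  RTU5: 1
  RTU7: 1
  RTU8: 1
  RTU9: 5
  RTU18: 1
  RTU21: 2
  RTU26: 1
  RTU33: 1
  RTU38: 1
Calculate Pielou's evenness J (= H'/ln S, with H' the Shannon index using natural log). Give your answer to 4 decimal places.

Total N = 1+1+1+1+5+1+2+1+1+1 = 15, so the proportions are 0.066667, 0.066667, 0.066667, 0.066667, 0.333333, 0.066667, 0.133333, 0.066667, 0.066667, 0.066667 (working shown to 6 dp, full precision carried).
H' = −Σ pᵢ ln pᵢ = −((-0.180537) + (-0.180537) + (-0.180537) + (-0.180537) + (-0.366204) + (-0.180537) + (-0.268654) + (-0.180537) + (-0.180537) + (-0.180537)) = 2.079151.
With S = 10 species, ln S = 2.302585, so J = 2.079151/2.302585 = 0.902964, i.e. 0.9030 to 4 decimal places.

0.9030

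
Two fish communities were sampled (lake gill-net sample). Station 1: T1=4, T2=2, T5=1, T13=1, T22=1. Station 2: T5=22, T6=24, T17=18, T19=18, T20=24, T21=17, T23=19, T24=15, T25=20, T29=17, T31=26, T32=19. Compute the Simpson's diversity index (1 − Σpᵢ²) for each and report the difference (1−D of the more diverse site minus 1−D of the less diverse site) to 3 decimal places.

0.198

Station 1: N=9, proportions 0.44444, 0.22222, 0.11111, 0.11111, 0.11111, giving 1−D = 0.71605 (working shown to 5 dp, full precision carried).
Station 2: N=239, proportions 0.09205, 0.10042, 0.07531, 0.07531, 0.10042, 0.07113, 0.0795, 0.06276, 0.08368, 0.07113, 0.10879, 0.0795, giving 1−D = 0.91448.
Difference = |0.71605 − 0.91448| = 0.19843, i.e. 0.198 to 3 decimal places.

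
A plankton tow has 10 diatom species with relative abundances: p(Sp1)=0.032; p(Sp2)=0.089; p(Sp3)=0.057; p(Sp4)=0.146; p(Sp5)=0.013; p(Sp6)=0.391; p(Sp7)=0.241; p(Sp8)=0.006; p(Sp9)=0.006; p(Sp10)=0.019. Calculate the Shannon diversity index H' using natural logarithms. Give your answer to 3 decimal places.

Each pᵢ ln pᵢ term (working shown to 5 dp, full precision carried): 0.032×(-3.44202)=-0.11014, 0.089×(-2.41912)=-0.21530, 0.057×(-2.86470)=-0.16329, 0.146×(-1.92415)=-0.28093, 0.013×(-4.34281)=-0.05646, 0.391×(-0.93905)=-0.36717, 0.241×(-1.42296)=-0.34293, 0.006×(-5.11600)=-0.03070, 0.006×(-5.11600)=-0.03070, 0.019×(-3.96332)=-0.07530.
Sum = -1.67291, so H' = 1.673.

1.673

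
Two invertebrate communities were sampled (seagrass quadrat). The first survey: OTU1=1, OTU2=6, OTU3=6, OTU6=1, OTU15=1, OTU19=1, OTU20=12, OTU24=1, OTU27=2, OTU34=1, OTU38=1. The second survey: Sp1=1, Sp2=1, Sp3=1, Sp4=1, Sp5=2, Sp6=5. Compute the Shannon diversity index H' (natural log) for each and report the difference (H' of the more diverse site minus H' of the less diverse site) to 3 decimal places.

0.359

The first survey: N=33, proportions 0.0303, 0.18182, 0.18182, 0.0303, 0.0303, 0.0303, 0.36364, 0.0303, 0.06061, 0.0303, 0.0303, giving H' = 1.89935 (working shown to 5 dp, full precision carried).
The second survey: N=11, proportions 0.09091, 0.09091, 0.09091, 0.09091, 0.18182, 0.45455, giving H' = 1.54031.
Difference = |1.89935 − 1.54031| = 0.35904, i.e. 0.359 to 3 decimal places.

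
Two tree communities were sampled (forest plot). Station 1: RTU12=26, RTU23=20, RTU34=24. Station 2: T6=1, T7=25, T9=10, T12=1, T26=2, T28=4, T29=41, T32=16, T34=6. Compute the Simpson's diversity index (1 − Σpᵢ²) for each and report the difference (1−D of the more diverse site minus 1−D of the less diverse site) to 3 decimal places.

0.095

Station 1: N=70, proportions 0.37143, 0.28571, 0.34286, giving 1−D = 0.66286 (working shown to 5 dp, full precision carried).
Station 2: N=106, proportions 0.00943, 0.23585, 0.09434, 0.00943, 0.01887, 0.03774, 0.38679, 0.15094, 0.0566, giving 1−D = 0.75792.
Difference = |0.66286 − 0.75792| = 0.09506, i.e. 0.095 to 3 decimal places.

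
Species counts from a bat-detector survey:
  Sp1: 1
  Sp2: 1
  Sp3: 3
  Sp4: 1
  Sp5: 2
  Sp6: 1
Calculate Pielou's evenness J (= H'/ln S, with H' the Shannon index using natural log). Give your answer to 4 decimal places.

Total N = 1+1+3+1+2+1 = 9, so the proportions are 0.111111, 0.111111, 0.333333, 0.111111, 0.222222, 0.111111 (working shown to 6 dp, full precision carried).
H' = −Σ pᵢ ln pᵢ = −((-0.244136) + (-0.244136) + (-0.366204) + (-0.244136) + (-0.334239) + (-0.244136)) = 1.676988.
With S = 6 species, ln S = 1.791759, so J = 1.676988/1.791759 = 0.935945, i.e. 0.9359 to 4 decimal places.

0.9359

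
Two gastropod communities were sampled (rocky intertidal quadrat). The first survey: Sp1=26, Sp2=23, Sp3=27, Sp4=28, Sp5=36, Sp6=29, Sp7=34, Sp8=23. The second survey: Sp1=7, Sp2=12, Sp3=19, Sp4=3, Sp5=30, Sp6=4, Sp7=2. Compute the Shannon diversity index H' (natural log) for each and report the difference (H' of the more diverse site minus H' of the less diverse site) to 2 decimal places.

0.47

The first survey: N=226, proportions 0.115, 0.1018, 0.1195, 0.1239, 0.1593, 0.1283, 0.1504, 0.1018, giving H' = 2.0675 (working shown to 4 dp, full precision carried).
The second survey: N=77, proportions 0.0909, 0.1558, 0.2468, 0.039, 0.3896, 0.0519, 0.026, giving H' = 1.5951.
Difference = |2.0675 − 1.5951| = 0.4724, i.e. 0.47 to 2 decimal places.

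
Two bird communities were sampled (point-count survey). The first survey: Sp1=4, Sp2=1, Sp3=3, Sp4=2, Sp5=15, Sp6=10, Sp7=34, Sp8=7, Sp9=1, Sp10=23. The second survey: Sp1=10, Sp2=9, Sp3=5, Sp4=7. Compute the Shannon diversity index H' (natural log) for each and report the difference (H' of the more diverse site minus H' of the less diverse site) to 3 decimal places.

0.456

The first survey: N=100, proportions 0.04, 0.01, 0.03, 0.02, 0.15, 0.1, 0.34, 0.07, 0.01, 0.23, giving H' = 1.81009 (working shown to 5 dp, full precision carried).
The second survey: N=31, proportions 0.32258, 0.29032, 0.16129, 0.22581, giving H' = 1.35433.
Difference = |1.81009 − 1.35433| = 0.45576, i.e. 0.456 to 3 decimal places.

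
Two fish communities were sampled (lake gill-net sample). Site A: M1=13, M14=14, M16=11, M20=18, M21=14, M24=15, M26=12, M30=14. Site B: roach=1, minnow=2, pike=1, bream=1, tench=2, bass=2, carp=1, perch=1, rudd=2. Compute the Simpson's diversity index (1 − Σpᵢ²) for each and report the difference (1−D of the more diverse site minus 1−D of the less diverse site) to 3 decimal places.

Site A: N=111, proportions 0.11712, 0.12613, 0.0991, 0.16216, 0.12613, 0.13514, 0.10811, 0.12613, giving 1−D = 0.87249 (working shown to 5 dp, full precision carried).
Site B: N=13, proportions 0.07692, 0.15385, 0.07692, 0.07692, 0.15385, 0.15385, 0.07692, 0.07692, 0.15385, giving 1−D = 0.87574.
Difference = |0.87249 − 0.87574| = 0.00325, i.e. 0.003 to 3 decimal places.

0.003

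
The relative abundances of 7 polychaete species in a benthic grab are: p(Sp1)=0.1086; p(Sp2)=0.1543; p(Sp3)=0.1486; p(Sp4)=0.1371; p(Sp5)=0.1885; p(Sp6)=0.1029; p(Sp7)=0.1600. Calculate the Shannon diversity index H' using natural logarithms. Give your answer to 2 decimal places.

Each pᵢ ln pᵢ term (working shown to 4 dp, full precision carried): 0.1086×(-2.2201)=-0.2411, 0.1543×(-1.8689)=-0.2884, 0.1486×(-1.9065)=-0.2833, 0.1371×(-1.9870)=-0.2724, 0.1885×(-1.6687)=-0.3145, 0.1029×(-2.2740)=-0.2340, 0.16×(-1.8326)=-0.2932.
Sum = -1.9269, so H' = 1.93.

1.93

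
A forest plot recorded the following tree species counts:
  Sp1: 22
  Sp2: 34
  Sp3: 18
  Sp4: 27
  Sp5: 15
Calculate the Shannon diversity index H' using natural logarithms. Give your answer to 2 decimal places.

1.57

Total N = 22+34+18+27+15 = 116, so the proportions are 0.1897, 0.2931, 0.1552, 0.2328, 0.1293 (working shown to 4 dp, full precision carried).
Each pᵢ ln pᵢ term: 0.1897×(-1.6625)=-0.3153, 0.2931×(-1.2272)=-0.3597, 0.1552×(-1.8632)=-0.2891, 0.2328×(-1.4578)=-0.3393, 0.1293×(-2.0455)=-0.2645.
Sum = -1.5680, so H' = 1.57.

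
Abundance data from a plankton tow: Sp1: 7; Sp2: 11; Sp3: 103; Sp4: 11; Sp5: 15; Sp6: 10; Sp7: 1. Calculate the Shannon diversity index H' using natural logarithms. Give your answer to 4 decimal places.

1.2183

Total N = 7+11+103+11+15+10+1 = 158, so the proportions are 0.044304, 0.06962, 0.651899, 0.06962, 0.094937, 0.063291, 0.006329 (working shown to 6 dp, full precision carried).
Each pᵢ ln pᵢ term: 0.044304×(-3.116685)=-0.138081, 0.06962×(-2.664700)=-0.185517, 0.651899×(-0.427866)=-0.278925, 0.06962×(-2.664700)=-0.185517, 0.094937×(-2.354545)=-0.223533, 0.063291×(-2.760010)=-0.174684, 0.006329×(-5.062595)=-0.032042.
Sum = -1.218299, so H' = 1.2183.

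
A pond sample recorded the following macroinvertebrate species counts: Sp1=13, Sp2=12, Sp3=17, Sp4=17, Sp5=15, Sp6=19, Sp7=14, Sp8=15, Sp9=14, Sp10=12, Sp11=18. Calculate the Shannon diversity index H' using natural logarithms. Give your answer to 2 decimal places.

2.39

Total N = 13+12+17+17+15+19+14+15+14+12+18 = 166, so the proportions are 0.0783, 0.0723, 0.1024, 0.1024, 0.0904, 0.1145, 0.0843, 0.0904, 0.0843, 0.0723, 0.1084 (working shown to 4 dp, full precision carried).
Each pᵢ ln pᵢ term: 0.0783×(-2.5470)=-0.1995, 0.0723×(-2.6271)=-0.1899, 0.1024×(-2.2788)=-0.2334, 0.1024×(-2.2788)=-0.2334, 0.0904×(-2.4039)=-0.2172, 0.1145×(-2.1675)=-0.2481, 0.0843×(-2.4729)=-0.2086, 0.0904×(-2.4039)=-0.2172, 0.0843×(-2.4729)=-0.2086, 0.0723×(-2.6271)=-0.1899, 0.1084×(-2.2216)=-0.2409.
Sum = -2.3866, so H' = 2.39.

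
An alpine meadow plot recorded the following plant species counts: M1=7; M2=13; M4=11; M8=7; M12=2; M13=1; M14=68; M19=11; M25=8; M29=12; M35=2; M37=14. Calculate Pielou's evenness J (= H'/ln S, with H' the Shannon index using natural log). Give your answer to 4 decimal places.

Total N = 7+13+11+7+2+1+68+11+8+12+2+14 = 156, so the proportions are 0.044872, 0.083333, 0.070513, 0.044872, 0.012821, 0.00641, 0.435897, 0.070513, 0.051282, 0.076923, 0.012821, 0.089744 (working shown to 6 dp, full precision carried).
H' = −Σ pᵢ ln pᵢ = −((-0.139280) + (-0.207076) + (-0.186997) + (-0.139280) + (-0.055855) + (-0.032371) + (-0.361947) + (-0.186997) + (-0.152329) + (-0.197304) + (-0.055855) + (-0.216354)) = 1.931644.
With S = 12 species, ln S = 2.484907, so J = 1.931644/2.484907 = 0.777351, i.e. 0.7774 to 4 decimal places.

0.7774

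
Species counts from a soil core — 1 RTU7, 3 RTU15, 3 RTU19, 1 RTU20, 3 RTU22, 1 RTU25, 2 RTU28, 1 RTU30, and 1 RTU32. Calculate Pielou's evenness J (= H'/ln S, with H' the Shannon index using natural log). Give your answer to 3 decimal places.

0.941

Total N = 1+3+3+1+3+1+2+1+1 = 16, so the proportions are 0.0625, 0.1875, 0.1875, 0.0625, 0.1875, 0.0625, 0.125, 0.0625, 0.0625 (working shown to 5 dp, full precision carried).
H' = −Σ pᵢ ln pᵢ = −((-0.17329) + (-0.31387) + (-0.31387) + (-0.17329) + (-0.31387) + (-0.17329) + (-0.25993) + (-0.17329) + (-0.17329)) = 2.06798.
With S = 9 species, ln S = 2.19722, so J = 2.06798/2.19722 = 0.94118, i.e. 0.941 to 3 decimal places.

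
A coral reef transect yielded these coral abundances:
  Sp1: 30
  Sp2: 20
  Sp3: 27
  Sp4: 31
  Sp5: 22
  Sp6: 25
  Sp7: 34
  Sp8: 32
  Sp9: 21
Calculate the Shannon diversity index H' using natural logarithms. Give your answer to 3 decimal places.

Total N = 30+20+27+31+22+25+34+32+21 = 242, so the proportions are 0.12397, 0.08264, 0.11157, 0.1281, 0.09091, 0.10331, 0.1405, 0.13223, 0.08678 (working shown to 5 dp, full precision carried).
Each pᵢ ln pᵢ term: 0.12397×(-2.08774)=-0.25881, 0.08264×(-2.49321)=-0.20605, 0.11157×(-2.19310)=-0.24468, 0.1281×(-2.05495)=-0.26324, 0.09091×(-2.39790)=-0.21799, 0.10331×(-2.27006)=-0.23451, 0.1405×(-1.96258)=-0.27573, 0.13223×(-2.02320)=-0.26753, 0.08678×(-2.44442)=-0.21212.
Sum = -2.18067, so H' = 2.181.

2.181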